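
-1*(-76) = 76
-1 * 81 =-81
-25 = -25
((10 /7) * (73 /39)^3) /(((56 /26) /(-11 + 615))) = 587415670 /223587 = 2627.24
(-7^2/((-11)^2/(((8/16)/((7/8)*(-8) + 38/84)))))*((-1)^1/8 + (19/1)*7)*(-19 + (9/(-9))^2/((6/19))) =-6927571/106480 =-65.06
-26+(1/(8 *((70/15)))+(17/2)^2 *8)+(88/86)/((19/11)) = 50566867/91504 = 552.62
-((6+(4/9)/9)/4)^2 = -60025/26244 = -2.29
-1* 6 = -6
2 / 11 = 0.18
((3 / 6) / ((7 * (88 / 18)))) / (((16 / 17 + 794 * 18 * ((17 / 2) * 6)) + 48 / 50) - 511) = 3825 / 190690643528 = 0.00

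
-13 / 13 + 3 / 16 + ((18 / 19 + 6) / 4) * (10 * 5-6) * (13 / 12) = 24921 / 304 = 81.98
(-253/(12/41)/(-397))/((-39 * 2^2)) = -10373/743184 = -0.01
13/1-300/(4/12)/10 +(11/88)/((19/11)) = -11693/152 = -76.93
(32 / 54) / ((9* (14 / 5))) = 40 / 1701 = 0.02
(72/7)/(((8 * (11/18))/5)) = 810/77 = 10.52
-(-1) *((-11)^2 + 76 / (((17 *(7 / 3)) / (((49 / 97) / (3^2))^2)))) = 522592519 / 4318731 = 121.01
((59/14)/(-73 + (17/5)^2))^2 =2175625/462422016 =0.00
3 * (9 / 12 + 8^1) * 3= 315 / 4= 78.75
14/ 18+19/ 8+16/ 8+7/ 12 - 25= -1387/ 72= -19.26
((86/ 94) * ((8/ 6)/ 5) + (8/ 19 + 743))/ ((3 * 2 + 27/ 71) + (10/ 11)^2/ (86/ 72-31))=117.07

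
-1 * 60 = -60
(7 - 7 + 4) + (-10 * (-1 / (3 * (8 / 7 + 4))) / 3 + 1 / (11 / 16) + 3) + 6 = 26143 / 1782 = 14.67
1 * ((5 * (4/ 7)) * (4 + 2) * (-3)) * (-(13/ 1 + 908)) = 331560/ 7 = 47365.71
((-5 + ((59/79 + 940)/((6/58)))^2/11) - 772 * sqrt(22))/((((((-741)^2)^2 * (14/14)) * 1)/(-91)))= -0.00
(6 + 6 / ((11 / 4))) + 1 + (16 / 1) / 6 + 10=721 / 33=21.85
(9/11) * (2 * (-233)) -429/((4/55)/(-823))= 213588759/44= 4854289.98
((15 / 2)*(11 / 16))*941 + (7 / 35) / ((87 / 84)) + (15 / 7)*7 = 22583921 / 4640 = 4867.22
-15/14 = -1.07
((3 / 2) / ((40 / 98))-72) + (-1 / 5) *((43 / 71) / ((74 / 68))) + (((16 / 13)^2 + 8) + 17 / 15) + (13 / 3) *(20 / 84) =-63498346241 / 1118786760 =-56.76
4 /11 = 0.36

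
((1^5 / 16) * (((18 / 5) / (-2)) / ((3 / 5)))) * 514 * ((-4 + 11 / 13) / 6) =10537 / 208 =50.66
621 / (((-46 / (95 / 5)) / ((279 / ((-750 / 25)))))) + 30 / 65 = 620337 / 260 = 2385.91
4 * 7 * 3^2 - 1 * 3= 249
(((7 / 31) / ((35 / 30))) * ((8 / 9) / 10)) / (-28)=-2 / 3255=-0.00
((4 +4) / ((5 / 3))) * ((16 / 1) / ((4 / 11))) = 1056 / 5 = 211.20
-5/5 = -1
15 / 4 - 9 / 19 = 249 / 76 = 3.28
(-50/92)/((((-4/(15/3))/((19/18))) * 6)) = 2375/19872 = 0.12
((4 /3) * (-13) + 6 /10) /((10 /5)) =-251 /30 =-8.37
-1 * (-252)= 252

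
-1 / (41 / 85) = -85 / 41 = -2.07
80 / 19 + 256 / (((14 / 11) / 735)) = 147844.21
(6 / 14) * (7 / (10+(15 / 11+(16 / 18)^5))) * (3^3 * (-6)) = -315675954 / 7741573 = -40.78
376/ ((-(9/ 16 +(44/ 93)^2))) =-52032384/ 108817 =-478.16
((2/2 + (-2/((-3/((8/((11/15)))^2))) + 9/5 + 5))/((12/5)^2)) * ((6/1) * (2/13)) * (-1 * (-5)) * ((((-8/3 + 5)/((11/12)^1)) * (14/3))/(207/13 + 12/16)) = 172215400/3461931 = 49.75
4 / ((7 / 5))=20 / 7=2.86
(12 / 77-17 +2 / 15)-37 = -62036 / 1155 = -53.71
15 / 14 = 1.07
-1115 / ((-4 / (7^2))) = 54635 / 4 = 13658.75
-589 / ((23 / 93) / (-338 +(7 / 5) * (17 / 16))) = 1474651617 / 1840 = 801441.10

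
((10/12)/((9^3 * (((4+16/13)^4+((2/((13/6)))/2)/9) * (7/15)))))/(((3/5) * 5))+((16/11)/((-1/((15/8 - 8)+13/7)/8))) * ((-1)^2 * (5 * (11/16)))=111766612079845/654699815532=170.71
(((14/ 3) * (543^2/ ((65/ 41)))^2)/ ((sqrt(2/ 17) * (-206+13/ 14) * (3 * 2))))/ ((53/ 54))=-4773883899257046 * sqrt(34)/ 71432075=-389688908.91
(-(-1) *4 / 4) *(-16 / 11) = -16 / 11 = -1.45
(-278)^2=77284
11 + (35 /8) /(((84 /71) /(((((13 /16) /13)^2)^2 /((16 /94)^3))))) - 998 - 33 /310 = -492846616193633 /499289948160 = -987.10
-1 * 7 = -7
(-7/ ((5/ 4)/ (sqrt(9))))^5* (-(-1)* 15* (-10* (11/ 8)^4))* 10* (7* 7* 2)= 17579824885854/ 25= 703192995434.16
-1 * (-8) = 8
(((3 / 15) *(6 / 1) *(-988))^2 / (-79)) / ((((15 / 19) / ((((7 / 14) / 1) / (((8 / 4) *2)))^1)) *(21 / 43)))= -398754824 / 69125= -5768.61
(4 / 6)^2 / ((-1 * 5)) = -4 / 45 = -0.09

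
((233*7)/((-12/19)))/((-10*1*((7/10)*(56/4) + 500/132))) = 17941/944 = 19.01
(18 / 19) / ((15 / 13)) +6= 648 / 95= 6.82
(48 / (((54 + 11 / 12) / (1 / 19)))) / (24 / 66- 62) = -1056 / 1414873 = -0.00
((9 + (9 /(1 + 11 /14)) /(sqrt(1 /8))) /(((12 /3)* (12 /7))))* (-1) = -147* sqrt(2) /100-21 /16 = -3.39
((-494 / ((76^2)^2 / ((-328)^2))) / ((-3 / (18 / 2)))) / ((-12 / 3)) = -65559 / 54872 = -1.19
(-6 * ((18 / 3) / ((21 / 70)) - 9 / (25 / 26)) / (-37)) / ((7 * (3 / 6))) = 456 / 925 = 0.49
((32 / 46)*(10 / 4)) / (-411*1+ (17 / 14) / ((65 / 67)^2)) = -2366000 / 557389751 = -0.00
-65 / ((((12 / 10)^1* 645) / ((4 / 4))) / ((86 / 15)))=-13 / 27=-0.48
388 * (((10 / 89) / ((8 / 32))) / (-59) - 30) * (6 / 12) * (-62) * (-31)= -58752810760 / 5251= -11188880.36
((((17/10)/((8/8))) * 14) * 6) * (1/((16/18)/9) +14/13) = 1599.63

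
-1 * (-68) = 68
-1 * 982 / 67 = -982 / 67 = -14.66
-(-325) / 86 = 325 / 86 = 3.78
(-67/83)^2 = 4489/6889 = 0.65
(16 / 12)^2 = 1.78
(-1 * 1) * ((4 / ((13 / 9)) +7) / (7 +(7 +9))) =-127 / 299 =-0.42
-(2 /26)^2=-1 /169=-0.01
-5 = -5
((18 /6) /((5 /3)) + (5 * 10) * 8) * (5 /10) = 2009 /10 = 200.90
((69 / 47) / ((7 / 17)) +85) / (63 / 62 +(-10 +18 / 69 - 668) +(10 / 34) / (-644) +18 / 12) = -1412726792 / 10770648733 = -0.13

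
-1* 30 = -30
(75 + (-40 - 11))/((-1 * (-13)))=24/13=1.85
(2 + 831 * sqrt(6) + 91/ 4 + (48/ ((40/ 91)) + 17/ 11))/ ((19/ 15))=89427/ 836 + 12465 * sqrt(6)/ 19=1713.96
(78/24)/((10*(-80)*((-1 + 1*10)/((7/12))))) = -91/345600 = -0.00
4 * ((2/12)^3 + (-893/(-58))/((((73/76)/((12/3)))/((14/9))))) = 45609413/114318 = 398.97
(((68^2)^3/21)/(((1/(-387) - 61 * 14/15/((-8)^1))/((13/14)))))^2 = 9512074321423852795173273600/25189181521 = 377625383083357422.73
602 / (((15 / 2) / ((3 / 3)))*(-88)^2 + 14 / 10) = 0.01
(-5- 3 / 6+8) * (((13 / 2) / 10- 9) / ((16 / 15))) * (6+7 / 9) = -50935 / 384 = -132.64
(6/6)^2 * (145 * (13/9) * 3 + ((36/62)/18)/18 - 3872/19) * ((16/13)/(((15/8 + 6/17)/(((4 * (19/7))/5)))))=19588495616/38464335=509.26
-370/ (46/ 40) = -7400/ 23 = -321.74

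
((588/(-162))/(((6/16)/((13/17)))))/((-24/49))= 62426/4131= 15.11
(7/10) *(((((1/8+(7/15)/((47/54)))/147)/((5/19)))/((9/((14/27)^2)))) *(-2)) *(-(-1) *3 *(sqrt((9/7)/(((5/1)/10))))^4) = -47234/3331125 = -0.01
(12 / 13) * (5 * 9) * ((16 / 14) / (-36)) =-120 / 91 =-1.32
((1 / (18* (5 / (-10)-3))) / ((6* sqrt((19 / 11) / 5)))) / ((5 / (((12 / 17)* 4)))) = -8* sqrt(1045) / 101745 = -0.00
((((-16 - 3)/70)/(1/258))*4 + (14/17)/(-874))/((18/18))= -72834161/260015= -280.12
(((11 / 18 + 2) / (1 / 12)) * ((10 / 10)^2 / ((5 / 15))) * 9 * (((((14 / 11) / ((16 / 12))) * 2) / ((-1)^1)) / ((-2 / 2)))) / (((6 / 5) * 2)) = 672.95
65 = 65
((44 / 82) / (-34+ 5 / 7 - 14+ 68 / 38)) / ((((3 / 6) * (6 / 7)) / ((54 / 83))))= -0.02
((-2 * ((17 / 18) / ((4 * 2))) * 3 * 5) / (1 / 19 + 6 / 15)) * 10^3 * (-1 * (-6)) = -2018750 / 43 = -46947.67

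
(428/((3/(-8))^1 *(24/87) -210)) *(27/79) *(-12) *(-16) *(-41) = 293121792/53483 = 5480.65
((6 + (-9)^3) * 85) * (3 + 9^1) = -737460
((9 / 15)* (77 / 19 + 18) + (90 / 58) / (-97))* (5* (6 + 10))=56506656 / 53447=1057.25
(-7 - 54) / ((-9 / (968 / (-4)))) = -14762 / 9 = -1640.22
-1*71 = -71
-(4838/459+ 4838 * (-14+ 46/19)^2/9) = -11943865718/165699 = -72081.70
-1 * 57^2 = -3249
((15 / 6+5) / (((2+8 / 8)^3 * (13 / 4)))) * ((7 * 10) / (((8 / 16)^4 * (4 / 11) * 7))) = 4400 / 117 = 37.61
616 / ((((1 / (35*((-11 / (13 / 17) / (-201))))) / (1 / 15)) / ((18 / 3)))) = 1612688 / 2613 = 617.18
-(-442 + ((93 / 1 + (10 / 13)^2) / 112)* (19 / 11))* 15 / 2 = 1375911195 / 416416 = 3304.17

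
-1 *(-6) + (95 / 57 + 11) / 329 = 5960 / 987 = 6.04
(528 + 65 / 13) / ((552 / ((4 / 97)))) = 533 / 13386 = 0.04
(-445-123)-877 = -1445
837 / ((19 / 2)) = 1674 / 19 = 88.11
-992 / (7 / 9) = -8928 / 7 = -1275.43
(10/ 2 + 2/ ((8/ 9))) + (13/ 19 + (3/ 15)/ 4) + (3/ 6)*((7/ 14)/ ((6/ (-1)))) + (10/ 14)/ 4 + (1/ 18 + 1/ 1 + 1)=487259/ 47880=10.18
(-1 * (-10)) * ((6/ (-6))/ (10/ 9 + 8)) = -45/ 41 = -1.10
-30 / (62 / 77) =-37.26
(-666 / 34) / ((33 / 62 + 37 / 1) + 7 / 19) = -0.52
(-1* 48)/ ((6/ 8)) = -64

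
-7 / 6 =-1.17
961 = 961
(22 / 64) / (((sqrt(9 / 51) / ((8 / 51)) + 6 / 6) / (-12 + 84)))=-1584 / 395 + 594 * sqrt(51) / 395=6.73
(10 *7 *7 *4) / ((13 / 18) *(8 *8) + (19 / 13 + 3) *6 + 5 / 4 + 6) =917280 / 37553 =24.43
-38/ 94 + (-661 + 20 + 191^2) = 1684461/ 47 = 35839.60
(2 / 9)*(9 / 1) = 2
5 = 5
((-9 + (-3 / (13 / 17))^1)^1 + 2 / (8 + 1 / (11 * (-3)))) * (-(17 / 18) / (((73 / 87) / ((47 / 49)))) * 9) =1505860119 / 12229763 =123.13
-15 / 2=-7.50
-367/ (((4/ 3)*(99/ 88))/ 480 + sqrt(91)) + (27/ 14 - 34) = -37580800*sqrt(91)/ 9318399 - 4182316991/ 130457586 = -70.53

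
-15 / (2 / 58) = -435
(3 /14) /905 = 3 /12670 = 0.00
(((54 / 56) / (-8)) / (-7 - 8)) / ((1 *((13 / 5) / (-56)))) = -9 / 52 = -0.17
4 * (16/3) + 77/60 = 1357/60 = 22.62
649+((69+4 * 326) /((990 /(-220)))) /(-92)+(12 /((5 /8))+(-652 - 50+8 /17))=-1056157 /35190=-30.01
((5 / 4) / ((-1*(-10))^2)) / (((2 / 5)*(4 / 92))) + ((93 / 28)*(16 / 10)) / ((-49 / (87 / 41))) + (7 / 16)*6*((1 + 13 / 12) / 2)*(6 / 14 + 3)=22193921 / 2250080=9.86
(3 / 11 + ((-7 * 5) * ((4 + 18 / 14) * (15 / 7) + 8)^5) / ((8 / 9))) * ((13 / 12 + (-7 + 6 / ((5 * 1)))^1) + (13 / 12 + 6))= -8922615672293525729 / 35511174160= -251262197.98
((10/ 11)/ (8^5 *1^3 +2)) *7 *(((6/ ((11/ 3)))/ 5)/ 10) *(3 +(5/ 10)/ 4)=63/ 3172136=0.00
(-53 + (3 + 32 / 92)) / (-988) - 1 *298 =-297.95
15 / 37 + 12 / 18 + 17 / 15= 408 / 185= 2.21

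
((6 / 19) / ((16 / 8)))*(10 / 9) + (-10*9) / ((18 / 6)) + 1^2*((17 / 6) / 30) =-29.73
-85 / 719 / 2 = -85 / 1438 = -0.06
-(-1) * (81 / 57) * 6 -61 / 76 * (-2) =385 / 38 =10.13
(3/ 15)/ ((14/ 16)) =8/ 35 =0.23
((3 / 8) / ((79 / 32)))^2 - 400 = -399.98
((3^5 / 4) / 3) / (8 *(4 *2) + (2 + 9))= 0.27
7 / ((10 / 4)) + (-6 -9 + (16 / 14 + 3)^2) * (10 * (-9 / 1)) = -191.89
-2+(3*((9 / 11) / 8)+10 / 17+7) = 8819 / 1496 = 5.90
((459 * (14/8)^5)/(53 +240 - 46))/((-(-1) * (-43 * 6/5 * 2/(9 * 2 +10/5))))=-5.91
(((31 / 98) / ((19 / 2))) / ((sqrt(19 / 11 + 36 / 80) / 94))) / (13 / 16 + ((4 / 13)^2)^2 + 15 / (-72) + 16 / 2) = 7989768384 * sqrt(26345) / 5265757318969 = 0.25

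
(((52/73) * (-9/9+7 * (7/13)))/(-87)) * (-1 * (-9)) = -432/2117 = -0.20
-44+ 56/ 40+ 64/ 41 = -8413/ 205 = -41.04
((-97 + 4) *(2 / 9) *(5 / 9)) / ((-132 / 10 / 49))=42.62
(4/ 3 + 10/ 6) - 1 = 2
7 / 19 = 0.37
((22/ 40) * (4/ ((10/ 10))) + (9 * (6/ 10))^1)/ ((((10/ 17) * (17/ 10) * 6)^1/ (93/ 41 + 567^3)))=47333147548/ 205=230893402.67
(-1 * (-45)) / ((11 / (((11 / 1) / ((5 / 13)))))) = 117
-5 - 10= -15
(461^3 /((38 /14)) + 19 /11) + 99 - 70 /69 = 520527635611 /14421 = 36095113.77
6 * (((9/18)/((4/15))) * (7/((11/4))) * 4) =1260/11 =114.55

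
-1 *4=-4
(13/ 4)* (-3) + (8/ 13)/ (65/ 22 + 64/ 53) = -9.60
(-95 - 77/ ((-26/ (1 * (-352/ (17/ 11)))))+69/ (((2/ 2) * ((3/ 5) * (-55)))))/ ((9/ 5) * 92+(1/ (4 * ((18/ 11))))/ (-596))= -402475939200/ 86376057911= -4.66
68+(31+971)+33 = 1103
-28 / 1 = -28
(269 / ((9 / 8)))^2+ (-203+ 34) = 4617415 / 81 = 57005.12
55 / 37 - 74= -2683 / 37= -72.51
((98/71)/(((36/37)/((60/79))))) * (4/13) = 0.33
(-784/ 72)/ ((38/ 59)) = -16.91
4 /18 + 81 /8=745 /72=10.35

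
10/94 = 5/47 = 0.11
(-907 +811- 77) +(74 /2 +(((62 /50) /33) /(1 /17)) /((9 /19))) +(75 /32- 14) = -34762709 /237600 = -146.31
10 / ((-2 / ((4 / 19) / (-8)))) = 5 / 38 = 0.13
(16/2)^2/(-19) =-64/19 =-3.37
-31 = -31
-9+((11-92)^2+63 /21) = 6555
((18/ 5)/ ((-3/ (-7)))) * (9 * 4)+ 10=1562/ 5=312.40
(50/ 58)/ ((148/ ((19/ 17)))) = 475/ 72964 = 0.01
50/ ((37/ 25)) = 1250/ 37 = 33.78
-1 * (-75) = 75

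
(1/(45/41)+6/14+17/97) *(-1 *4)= -185156/30555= -6.06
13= 13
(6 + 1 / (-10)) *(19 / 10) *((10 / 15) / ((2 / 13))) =14573 / 300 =48.58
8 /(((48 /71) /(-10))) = -355 /3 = -118.33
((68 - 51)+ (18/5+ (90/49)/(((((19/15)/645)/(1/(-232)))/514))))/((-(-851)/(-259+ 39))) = 12185691782/22976149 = 530.36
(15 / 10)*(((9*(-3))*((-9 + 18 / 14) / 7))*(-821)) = -1795527 / 49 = -36643.41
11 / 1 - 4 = 7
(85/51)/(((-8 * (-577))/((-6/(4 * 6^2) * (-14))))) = 35/166176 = 0.00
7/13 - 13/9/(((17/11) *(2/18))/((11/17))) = -18426/3757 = -4.90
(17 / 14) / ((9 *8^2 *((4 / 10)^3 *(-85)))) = -25 / 64512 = -0.00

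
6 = 6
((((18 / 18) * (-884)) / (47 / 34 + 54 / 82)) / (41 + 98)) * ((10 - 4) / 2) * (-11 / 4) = 10166442 / 395455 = 25.71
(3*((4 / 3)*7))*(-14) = -392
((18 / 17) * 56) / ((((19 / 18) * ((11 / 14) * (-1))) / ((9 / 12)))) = -53.62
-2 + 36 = 34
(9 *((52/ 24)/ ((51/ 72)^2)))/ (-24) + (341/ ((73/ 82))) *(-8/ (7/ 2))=-129535436/ 147679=-877.14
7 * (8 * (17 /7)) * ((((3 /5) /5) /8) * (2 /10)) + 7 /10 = 1.11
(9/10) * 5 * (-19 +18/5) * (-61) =42273/10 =4227.30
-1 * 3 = -3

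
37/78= 0.47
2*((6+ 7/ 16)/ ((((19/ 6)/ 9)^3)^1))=295.58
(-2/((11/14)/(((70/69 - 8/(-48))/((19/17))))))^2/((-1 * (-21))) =214996348/623895723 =0.34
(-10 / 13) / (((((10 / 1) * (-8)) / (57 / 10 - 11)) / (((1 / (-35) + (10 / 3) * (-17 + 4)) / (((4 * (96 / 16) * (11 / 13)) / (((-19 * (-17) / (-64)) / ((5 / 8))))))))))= -77942807 / 88704000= -0.88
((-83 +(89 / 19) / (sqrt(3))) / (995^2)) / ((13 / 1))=-83 / 12870325 +89 * sqrt(3) / 733608525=-0.00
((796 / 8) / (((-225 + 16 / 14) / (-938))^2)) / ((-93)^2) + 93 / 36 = 236613136085 / 84950097444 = 2.79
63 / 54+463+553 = 6103 / 6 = 1017.17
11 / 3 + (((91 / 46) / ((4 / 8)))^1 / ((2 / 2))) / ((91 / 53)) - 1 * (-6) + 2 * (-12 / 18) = 734 / 69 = 10.64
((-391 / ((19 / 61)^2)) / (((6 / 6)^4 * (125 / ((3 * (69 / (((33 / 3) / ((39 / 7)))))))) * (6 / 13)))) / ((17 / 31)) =-92812452759 / 6949250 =-13355.75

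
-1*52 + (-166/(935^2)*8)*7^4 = -48648228/874225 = -55.65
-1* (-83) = 83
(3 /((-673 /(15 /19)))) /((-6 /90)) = 675 /12787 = 0.05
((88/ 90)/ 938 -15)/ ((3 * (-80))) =316553/ 5065200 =0.06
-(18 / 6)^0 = -1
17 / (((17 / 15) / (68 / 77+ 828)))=957360 / 77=12433.25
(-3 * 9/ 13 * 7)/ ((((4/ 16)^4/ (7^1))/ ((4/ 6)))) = -225792/ 13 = -17368.62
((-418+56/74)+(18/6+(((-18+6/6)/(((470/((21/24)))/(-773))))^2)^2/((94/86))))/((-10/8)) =-113769729772871906864551/434471181260800000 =-261857.94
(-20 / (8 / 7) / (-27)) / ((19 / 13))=455 / 1026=0.44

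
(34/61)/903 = 0.00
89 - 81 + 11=19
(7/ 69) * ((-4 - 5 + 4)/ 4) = -35/ 276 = -0.13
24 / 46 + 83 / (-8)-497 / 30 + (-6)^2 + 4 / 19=9.79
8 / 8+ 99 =100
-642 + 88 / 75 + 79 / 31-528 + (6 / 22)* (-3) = -29848492 / 25575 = -1167.10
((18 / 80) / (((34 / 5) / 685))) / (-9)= -685 / 272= -2.52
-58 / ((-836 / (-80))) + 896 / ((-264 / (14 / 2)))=-18376 / 627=-29.31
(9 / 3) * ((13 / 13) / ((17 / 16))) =48 / 17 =2.82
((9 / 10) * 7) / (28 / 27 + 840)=243 / 32440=0.01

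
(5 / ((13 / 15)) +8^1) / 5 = 179 / 65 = 2.75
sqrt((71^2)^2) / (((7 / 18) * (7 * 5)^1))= 90738 / 245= 370.36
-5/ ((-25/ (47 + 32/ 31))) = 1489/ 155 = 9.61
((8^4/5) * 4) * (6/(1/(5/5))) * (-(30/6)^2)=-491520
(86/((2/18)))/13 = 774/13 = 59.54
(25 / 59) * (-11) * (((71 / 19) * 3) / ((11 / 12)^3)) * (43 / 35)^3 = -29263664448 / 232624315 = -125.80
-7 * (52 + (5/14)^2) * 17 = -173689/28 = -6203.18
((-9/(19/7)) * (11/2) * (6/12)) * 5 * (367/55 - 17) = 8946/19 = 470.84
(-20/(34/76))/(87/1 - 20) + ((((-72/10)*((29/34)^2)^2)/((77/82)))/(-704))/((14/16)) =-1753567853437/2654250608240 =-0.66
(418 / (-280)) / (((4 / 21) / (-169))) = 105963 / 80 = 1324.54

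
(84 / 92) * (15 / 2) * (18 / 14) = 405 / 46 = 8.80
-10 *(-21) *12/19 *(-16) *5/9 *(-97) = 2172800/19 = 114357.89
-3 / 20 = -0.15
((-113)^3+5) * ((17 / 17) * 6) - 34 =-8657386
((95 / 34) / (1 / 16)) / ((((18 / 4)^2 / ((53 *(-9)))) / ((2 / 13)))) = -322240 / 1989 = -162.01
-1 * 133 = -133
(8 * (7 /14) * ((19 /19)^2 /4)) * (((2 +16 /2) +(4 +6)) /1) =20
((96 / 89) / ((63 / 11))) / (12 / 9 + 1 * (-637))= -352 / 1188061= -0.00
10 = 10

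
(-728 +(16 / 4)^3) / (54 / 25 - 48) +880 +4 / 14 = 3588926 / 4011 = 894.77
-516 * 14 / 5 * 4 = -28896 / 5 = -5779.20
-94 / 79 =-1.19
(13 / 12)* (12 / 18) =13 / 18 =0.72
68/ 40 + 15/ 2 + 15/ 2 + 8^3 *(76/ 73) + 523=783101/ 730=1072.74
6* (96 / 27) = 21.33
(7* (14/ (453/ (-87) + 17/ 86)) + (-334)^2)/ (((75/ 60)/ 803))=71651006.54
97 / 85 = 1.14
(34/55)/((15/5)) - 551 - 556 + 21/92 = -16797667/15180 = -1106.57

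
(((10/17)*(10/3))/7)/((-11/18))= -600/1309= -0.46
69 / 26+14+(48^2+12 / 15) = 301789 / 130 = 2321.45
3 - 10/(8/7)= -23/4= -5.75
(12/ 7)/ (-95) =-12/ 665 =-0.02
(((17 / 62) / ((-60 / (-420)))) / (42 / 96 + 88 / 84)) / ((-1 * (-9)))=0.14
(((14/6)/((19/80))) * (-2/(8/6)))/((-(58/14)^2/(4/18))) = 27440/143811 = 0.19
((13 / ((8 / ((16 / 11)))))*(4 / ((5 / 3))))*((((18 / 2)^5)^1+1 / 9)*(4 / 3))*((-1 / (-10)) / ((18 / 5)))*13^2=9340624592 / 4455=2096660.96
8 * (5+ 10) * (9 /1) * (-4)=-4320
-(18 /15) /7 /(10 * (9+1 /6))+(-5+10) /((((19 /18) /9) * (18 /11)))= 4764033 /182875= 26.05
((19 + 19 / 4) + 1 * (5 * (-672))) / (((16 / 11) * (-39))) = 146795 / 2496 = 58.81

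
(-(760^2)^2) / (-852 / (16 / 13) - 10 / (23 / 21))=475664480.30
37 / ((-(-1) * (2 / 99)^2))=362637 / 4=90659.25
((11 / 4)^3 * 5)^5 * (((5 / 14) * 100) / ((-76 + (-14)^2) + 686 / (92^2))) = 863189172508156007421875 / 238725086838784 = 3615829337.16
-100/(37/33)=-3300/37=-89.19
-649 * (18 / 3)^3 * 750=-105138000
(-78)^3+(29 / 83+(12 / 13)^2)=-6656524051 / 14027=-474550.80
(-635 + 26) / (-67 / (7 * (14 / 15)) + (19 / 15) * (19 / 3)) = 2685690 / 9847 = 272.74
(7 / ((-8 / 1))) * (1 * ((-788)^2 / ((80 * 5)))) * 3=-814989 / 200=-4074.94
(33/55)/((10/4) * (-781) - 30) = -6/19825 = -0.00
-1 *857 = -857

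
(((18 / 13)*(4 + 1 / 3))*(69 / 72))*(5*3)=345 / 4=86.25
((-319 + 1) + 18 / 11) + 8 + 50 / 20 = -305.86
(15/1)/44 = 15/44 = 0.34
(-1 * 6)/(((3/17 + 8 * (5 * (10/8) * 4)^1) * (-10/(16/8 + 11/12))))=119/13612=0.01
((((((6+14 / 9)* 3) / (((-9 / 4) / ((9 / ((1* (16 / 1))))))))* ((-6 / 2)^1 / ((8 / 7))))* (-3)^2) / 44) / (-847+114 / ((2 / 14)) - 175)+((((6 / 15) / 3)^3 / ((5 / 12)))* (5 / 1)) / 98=-8253901 / 620928000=-0.01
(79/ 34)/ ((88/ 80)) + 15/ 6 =1725/ 374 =4.61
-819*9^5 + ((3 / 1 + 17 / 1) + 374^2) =-48221235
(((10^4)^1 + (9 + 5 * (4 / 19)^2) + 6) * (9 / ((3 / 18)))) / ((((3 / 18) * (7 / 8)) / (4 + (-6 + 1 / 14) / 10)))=223507008504 / 17689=12635367.09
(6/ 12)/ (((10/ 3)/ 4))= 0.60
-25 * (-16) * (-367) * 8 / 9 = -130488.89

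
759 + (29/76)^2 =4384825/5776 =759.15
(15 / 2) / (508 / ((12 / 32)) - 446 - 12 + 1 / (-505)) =22725 / 2716894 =0.01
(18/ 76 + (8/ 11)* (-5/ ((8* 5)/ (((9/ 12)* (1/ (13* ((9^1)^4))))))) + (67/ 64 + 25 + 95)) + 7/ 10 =231947801281/ 1901465280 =121.98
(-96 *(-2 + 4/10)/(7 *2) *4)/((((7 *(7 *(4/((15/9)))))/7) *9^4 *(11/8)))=1024/3536379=0.00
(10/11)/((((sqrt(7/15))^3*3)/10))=500*sqrt(105)/539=9.51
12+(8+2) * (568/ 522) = 5972/ 261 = 22.88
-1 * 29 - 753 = -782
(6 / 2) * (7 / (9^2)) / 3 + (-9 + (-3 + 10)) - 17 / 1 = -1532 / 81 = -18.91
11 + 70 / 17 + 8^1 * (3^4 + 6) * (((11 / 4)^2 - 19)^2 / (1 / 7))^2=81277179497335 / 139264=583619452.96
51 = 51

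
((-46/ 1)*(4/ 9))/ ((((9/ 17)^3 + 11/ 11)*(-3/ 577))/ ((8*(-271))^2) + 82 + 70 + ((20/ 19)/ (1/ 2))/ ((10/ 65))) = -23290701067601152/ 188750612883929211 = -0.12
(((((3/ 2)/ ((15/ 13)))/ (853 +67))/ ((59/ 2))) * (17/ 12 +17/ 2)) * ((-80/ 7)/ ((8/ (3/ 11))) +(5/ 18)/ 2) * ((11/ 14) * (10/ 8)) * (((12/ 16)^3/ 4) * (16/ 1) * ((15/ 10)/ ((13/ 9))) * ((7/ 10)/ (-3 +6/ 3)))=63801/ 444661760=0.00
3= 3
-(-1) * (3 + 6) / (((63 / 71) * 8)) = 71 / 56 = 1.27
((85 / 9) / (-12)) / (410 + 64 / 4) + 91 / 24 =87181 / 23004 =3.79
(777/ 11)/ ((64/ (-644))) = -125097/ 176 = -710.78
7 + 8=15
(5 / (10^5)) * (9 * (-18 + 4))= -0.01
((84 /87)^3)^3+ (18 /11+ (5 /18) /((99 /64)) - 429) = -5512299004226748121 /12925867064499279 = -426.45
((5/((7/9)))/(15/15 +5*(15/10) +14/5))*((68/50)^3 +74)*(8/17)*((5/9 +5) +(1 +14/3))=1932015264/8404375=229.88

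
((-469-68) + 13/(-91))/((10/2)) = -752/7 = -107.43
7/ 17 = 0.41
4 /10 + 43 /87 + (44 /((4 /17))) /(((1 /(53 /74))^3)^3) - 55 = -1297675838627124814379 /28945078687159549440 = -44.83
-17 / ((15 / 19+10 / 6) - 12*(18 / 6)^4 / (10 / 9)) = 4845 / 248618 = 0.02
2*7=14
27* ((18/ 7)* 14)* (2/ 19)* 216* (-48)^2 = 967458816/ 19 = 50918885.05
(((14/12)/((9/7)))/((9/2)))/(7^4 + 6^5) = 49/2473011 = 0.00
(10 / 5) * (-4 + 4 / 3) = -16 / 3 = -5.33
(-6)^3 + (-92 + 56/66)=-10136/33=-307.15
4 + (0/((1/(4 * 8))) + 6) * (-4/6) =0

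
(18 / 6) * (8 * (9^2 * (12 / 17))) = 23328 / 17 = 1372.24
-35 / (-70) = 1 / 2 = 0.50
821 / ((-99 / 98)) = -80458 / 99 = -812.71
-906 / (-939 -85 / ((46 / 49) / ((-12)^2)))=0.06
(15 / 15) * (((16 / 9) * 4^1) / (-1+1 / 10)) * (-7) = 4480 / 81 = 55.31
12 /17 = 0.71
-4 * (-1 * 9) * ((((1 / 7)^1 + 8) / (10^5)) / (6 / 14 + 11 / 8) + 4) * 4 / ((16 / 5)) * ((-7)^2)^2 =109126681713 / 252500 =432184.88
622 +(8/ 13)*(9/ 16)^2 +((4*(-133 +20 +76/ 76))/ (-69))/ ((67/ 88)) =1212985343/ 1923168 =630.72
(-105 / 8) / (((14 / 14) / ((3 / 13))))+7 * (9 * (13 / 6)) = 133.47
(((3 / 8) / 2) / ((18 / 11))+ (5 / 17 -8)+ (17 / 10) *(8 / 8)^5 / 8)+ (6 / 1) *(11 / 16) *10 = 276389 / 8160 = 33.87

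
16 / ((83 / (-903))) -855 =-85413 / 83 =-1029.07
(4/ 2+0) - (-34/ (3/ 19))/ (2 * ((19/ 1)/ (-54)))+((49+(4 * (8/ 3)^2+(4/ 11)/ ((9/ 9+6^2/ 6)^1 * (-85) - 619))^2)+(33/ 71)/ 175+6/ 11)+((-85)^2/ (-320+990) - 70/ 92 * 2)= 77976364022644035569/ 138285550569508650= 563.88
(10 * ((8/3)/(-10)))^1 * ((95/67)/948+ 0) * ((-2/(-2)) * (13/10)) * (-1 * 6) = 0.03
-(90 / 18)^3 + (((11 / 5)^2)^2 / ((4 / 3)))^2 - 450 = -1664520071 / 6250000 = -266.32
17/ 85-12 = -59/ 5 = -11.80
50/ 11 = 4.55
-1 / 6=-0.17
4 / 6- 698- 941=-1638.33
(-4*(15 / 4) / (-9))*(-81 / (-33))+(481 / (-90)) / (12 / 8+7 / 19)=43246 / 35145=1.23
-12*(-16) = 192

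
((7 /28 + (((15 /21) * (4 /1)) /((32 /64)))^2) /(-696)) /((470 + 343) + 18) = -6449 /113361696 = -0.00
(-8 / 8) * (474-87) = -387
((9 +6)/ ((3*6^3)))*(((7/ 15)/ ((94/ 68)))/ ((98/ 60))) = 0.00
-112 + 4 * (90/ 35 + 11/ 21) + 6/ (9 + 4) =-27070/ 273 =-99.16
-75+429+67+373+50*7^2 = 3244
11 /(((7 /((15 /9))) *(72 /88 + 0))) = 605 /189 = 3.20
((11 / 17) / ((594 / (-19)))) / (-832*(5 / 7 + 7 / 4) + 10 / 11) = 1463 / 144862236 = 0.00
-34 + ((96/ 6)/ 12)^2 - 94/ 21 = -2312/ 63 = -36.70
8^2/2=32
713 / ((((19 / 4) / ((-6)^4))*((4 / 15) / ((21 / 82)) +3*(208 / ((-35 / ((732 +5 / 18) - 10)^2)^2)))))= 9902375582400 / 7056737886523847407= 0.00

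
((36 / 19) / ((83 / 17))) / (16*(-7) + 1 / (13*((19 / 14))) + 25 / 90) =-143208 / 41206595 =-0.00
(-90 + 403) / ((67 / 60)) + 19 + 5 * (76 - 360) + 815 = -20482 / 67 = -305.70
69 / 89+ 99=8880 / 89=99.78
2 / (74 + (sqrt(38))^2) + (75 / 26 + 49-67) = -10991 / 728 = -15.10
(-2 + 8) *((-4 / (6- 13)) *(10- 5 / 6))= 220 / 7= 31.43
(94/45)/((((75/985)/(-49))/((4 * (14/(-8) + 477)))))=-1724933182/675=-2555456.57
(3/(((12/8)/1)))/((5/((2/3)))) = 4/15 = 0.27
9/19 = 0.47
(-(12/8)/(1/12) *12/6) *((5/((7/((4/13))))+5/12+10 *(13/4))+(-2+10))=-134763/91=-1480.91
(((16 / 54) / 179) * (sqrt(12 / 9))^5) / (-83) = -0.00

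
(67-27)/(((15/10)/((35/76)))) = 700/57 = 12.28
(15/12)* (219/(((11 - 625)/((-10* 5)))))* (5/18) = 45625/7368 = 6.19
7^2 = 49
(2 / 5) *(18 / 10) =18 / 25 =0.72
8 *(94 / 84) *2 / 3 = 376 / 63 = 5.97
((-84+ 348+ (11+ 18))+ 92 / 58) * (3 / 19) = 46.51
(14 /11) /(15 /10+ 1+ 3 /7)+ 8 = 3804 /451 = 8.43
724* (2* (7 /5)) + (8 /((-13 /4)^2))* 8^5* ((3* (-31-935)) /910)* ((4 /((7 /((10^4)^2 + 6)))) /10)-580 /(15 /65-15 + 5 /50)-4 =-331139480295180554612 /733193825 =-451639756097.48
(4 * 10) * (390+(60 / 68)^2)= 4517400 / 289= 15631.14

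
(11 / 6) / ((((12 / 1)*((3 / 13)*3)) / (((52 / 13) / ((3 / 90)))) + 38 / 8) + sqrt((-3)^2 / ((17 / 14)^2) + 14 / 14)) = 517827310 / 944849403-6320600*sqrt(2053) / 944849403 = 0.24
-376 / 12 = -94 / 3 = -31.33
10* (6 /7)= 60 /7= 8.57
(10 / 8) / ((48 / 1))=5 / 192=0.03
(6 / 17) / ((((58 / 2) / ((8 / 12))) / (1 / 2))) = 2 / 493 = 0.00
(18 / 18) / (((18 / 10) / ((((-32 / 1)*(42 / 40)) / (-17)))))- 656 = -33400 / 51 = -654.90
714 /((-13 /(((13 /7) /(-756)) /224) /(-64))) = -17 /441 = -0.04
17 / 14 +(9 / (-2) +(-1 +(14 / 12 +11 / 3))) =23 / 42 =0.55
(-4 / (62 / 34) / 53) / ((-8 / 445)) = 7565 / 3286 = 2.30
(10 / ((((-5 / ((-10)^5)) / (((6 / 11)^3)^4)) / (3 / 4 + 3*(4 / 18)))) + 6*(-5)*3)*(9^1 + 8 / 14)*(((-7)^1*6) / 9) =-14931907711181580 / 3138428376721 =-4757.77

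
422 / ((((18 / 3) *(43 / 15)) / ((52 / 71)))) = 54860 / 3053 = 17.97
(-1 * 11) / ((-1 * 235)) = 11 / 235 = 0.05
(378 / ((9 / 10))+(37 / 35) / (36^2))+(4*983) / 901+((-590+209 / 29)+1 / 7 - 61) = -37128507661 / 169315920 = -219.29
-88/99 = -8/9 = -0.89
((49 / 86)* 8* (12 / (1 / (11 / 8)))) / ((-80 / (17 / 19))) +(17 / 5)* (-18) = -405501 / 6536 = -62.04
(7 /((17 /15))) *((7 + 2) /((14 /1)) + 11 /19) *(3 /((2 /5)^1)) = 73125 /1292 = 56.60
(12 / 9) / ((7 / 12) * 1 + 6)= 16 / 79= 0.20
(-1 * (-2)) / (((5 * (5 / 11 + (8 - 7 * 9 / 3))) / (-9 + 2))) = 77 / 345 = 0.22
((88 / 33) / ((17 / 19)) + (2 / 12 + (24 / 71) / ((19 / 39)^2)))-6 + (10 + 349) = 311606915 / 871454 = 357.57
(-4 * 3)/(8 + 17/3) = -36/41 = -0.88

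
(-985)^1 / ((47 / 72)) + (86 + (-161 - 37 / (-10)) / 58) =-38863171 / 27260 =-1425.65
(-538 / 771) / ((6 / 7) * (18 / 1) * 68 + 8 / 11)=-20713 / 31163820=-0.00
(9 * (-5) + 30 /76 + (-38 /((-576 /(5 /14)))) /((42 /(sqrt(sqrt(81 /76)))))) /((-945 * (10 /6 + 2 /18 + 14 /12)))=-19^(3 /4) * sqrt(2) /62826624 + 113 /7049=0.02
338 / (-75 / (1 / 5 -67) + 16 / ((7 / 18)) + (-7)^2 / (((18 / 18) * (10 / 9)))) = 1975610 / 504807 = 3.91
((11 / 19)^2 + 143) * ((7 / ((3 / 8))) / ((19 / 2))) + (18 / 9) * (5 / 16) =15488503 / 54872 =282.27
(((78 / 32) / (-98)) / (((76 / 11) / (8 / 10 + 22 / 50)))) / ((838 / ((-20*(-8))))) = -13299 / 15603560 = -0.00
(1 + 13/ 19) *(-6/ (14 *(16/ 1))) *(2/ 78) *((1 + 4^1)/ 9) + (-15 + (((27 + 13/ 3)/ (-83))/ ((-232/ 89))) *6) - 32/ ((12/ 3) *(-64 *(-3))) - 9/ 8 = -573006025/ 37455327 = -15.30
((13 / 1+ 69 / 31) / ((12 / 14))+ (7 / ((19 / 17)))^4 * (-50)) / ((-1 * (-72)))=-466133721179 / 436314708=-1068.34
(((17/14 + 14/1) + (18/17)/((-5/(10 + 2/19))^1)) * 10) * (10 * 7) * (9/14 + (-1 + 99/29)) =107898015/3857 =27974.60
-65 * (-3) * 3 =585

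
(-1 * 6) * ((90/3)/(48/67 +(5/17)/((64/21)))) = -4373760/19753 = -221.42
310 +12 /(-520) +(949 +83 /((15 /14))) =521213 /390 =1336.44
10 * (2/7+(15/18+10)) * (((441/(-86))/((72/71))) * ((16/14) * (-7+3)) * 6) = 663140/43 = 15421.86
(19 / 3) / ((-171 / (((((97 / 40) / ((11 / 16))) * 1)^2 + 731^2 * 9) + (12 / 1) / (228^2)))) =-63022004712877 / 353816100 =-178120.79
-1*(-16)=16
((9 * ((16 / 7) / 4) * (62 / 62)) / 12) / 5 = 3 / 35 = 0.09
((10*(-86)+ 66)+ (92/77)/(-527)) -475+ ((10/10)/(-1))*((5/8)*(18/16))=-3297496007/2597056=-1269.71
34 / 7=4.86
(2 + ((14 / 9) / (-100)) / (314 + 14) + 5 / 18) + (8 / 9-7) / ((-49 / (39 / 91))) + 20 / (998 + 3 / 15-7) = 7023461741 / 2986981200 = 2.35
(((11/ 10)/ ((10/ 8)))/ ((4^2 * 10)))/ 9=11/ 18000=0.00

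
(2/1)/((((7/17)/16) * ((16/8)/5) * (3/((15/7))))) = 6800/49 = 138.78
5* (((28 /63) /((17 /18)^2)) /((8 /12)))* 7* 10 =261.59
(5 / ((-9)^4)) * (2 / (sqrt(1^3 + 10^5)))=10 * sqrt(100001) / 656106561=0.00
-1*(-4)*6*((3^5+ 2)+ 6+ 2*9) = 6456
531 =531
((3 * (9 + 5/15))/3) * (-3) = -28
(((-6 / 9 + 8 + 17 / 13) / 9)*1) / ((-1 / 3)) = -337 / 117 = -2.88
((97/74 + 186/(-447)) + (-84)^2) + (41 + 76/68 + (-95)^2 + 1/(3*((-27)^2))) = 6609807735443/409935654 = 16124.01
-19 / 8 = -2.38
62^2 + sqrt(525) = 5 * sqrt(21) + 3844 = 3866.91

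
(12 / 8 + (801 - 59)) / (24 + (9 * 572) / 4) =1487 / 2622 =0.57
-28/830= -14/415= -0.03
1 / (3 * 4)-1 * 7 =-83 / 12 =-6.92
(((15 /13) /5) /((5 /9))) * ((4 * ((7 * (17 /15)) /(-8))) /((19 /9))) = -9639 /12350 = -0.78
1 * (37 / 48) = 37 / 48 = 0.77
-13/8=-1.62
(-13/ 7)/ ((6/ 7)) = -13/ 6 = -2.17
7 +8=15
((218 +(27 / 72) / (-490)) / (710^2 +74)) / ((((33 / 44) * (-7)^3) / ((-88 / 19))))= 0.00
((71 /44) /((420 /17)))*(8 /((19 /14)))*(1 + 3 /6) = 1207 /2090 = 0.58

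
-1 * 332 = -332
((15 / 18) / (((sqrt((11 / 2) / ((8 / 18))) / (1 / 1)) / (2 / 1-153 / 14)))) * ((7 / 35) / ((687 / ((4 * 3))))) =-250 * sqrt(22) / 158697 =-0.01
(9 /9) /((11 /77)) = 7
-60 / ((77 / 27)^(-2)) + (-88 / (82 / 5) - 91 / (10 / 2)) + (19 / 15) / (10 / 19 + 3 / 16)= -1102118533 / 2161971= -509.77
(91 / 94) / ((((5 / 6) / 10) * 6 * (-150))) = -91 / 7050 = -0.01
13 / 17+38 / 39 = 1.74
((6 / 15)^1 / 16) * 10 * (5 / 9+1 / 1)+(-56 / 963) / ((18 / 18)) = 637 / 1926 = 0.33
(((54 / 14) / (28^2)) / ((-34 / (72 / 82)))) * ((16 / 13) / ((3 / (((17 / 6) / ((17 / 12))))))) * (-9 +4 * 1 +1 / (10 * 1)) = 0.00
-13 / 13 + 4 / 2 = 1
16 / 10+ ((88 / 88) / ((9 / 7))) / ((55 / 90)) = 158 / 55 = 2.87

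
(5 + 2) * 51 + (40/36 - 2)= 356.11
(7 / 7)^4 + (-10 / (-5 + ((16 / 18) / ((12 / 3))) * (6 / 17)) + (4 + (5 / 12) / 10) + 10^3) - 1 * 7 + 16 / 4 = 6048539 / 6024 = 1004.07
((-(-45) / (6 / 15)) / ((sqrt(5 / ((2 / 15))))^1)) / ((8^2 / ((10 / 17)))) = 75* sqrt(6) / 1088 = 0.17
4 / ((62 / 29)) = 58 / 31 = 1.87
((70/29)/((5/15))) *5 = 36.21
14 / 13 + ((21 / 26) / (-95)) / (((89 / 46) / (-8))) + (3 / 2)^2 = 3.36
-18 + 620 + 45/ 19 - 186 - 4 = 7873/ 19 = 414.37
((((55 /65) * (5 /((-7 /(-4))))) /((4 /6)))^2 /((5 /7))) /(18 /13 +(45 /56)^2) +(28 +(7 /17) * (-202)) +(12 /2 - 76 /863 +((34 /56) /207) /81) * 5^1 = -47155313601421 /2849474723004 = -16.55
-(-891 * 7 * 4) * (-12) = -299376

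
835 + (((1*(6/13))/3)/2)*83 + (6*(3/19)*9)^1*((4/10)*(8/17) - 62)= 6599946/20995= 314.36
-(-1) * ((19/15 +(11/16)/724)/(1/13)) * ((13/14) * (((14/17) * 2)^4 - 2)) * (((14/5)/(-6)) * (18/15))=-8331016162963/181407612000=-45.92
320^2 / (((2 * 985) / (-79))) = -808960 / 197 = -4106.40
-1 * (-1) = 1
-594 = -594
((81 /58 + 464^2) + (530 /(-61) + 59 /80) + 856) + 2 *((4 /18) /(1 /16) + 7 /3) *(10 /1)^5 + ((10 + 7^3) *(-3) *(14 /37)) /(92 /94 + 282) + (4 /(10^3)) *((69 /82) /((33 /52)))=14072479317716739847 /10095601626000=1393921.81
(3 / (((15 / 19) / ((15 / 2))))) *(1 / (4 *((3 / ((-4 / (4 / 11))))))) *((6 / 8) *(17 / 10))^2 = -543609 / 12800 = -42.47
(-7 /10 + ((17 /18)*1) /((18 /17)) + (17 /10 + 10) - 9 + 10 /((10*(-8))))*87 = 51997 /216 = 240.73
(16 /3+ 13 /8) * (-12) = -167 /2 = -83.50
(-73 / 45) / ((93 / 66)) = -1606 / 1395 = -1.15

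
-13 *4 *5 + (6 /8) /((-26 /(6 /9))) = -13521 /52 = -260.02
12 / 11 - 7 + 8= 23 / 11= 2.09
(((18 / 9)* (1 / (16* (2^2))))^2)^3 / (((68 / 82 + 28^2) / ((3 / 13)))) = 41 / 149720412454912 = 0.00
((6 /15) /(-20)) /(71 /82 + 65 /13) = -41 /12025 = -0.00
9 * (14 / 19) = 126 / 19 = 6.63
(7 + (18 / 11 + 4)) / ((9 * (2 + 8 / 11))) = 139 / 270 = 0.51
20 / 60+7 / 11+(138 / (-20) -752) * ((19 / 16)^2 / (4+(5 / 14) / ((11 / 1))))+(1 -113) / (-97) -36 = -253816381571 / 848136960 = -299.26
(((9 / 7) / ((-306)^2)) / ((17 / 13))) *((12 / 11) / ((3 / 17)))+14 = 2803891 / 200277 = 14.00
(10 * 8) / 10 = 8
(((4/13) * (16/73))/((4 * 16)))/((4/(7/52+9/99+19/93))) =22865/201932016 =0.00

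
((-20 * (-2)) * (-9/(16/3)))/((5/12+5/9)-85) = 486/605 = 0.80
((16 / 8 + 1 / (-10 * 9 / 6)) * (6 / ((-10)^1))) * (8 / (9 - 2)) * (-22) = 5104 / 175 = 29.17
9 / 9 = 1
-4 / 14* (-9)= 18 / 7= 2.57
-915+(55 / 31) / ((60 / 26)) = -170047 / 186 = -914.23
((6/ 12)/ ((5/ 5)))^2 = 1/ 4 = 0.25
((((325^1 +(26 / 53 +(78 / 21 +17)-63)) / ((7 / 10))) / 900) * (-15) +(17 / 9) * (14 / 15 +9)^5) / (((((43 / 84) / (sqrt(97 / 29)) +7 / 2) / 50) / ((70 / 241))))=493121541472508791696 / 646426538649225-2230615009816734488 * sqrt(2813) / 1939279615947675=701836.84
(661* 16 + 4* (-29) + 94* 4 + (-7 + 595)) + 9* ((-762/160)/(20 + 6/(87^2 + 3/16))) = 737771549739/64592960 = 11421.86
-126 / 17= -7.41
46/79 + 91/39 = 691/237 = 2.92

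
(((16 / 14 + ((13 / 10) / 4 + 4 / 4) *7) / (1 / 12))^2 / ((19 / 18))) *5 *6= 2067660027 / 4655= 444180.46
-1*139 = -139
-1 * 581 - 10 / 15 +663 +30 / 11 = 2774 / 33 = 84.06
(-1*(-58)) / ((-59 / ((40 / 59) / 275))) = -464 / 191455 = -0.00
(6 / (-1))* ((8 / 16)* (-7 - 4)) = 33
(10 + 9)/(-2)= -19/2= -9.50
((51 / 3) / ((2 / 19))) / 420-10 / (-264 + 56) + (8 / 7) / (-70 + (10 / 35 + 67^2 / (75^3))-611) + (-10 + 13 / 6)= -2538959637013 / 342990878685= -7.40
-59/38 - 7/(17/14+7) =-10509/4370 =-2.40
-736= -736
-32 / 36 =-8 / 9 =-0.89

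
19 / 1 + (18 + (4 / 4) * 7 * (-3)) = 16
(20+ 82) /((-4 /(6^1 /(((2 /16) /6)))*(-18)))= 408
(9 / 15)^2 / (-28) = -0.01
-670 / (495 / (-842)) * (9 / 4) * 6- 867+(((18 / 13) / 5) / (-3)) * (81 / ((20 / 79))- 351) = 103828743 / 7150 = 14521.50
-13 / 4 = -3.25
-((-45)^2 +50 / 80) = -16205 / 8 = -2025.62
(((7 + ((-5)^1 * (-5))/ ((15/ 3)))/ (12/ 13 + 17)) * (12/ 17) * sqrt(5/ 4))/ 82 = 468 * sqrt(5)/ 162401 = 0.01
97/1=97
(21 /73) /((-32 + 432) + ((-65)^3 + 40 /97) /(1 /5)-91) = -2037 /9720895496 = -0.00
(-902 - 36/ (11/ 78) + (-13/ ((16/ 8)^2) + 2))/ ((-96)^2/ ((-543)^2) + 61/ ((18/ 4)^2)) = -135269349975/ 355371632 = -380.64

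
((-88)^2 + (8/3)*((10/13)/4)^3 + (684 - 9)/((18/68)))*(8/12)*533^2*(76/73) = 237478729576/117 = 2029732731.42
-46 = -46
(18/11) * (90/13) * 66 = 9720/13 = 747.69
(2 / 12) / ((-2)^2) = 1 / 24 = 0.04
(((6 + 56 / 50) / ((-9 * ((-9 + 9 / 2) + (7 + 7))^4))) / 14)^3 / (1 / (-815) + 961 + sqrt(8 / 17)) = -1566703971229886464 / 4508836363862418051046224939474253125 + 38359698147328 * sqrt(34) / 901767272772483610209244987894850625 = -0.00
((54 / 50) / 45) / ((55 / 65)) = 39 / 1375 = 0.03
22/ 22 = 1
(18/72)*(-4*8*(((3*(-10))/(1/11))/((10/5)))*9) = 11880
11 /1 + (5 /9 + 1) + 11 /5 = 664 /45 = 14.76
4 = 4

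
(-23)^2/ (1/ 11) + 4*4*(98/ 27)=158681/ 27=5877.07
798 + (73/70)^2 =3915529/4900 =799.09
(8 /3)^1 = 8 /3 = 2.67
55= 55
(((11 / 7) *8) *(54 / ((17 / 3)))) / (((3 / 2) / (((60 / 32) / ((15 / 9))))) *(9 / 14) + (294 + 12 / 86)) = 34056 / 83861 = 0.41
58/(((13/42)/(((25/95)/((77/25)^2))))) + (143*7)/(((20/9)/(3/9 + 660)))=1244594166087/4184180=297452.35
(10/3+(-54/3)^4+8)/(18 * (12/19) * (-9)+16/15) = -14960695/14428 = -1036.92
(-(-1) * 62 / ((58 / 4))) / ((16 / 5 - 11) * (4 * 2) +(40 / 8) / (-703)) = -435860 / 6361469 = -0.07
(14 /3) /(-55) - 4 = -674 /165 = -4.08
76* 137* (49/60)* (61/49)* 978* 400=4141060640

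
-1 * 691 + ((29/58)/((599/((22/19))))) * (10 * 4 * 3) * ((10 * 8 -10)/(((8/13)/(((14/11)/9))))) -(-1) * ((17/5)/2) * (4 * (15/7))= -161221205/239001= -674.56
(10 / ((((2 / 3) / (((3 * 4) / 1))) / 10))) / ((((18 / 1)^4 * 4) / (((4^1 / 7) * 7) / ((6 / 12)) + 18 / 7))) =925 / 20412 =0.05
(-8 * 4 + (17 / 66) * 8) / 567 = -988 / 18711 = -0.05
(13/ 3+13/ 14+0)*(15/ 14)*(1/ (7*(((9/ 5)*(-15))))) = -1105/ 37044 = -0.03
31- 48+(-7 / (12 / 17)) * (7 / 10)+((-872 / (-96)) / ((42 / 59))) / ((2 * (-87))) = -10530097 / 438480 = -24.01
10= 10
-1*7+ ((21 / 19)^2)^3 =-243555046 / 47045881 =-5.18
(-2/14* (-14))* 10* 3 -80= -20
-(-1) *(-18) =-18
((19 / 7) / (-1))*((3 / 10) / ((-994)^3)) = 57 / 68747544880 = 0.00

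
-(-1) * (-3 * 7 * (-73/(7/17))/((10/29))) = 107967/10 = 10796.70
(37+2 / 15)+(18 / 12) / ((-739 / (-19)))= 824101 / 22170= 37.17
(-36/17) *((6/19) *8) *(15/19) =-25920/6137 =-4.22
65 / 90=13 / 18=0.72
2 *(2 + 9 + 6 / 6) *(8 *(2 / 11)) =384 / 11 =34.91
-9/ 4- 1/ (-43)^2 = -16645/ 7396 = -2.25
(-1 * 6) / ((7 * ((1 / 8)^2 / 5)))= -1920 / 7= -274.29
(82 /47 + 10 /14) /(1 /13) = 10517 /329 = 31.97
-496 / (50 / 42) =-10416 / 25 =-416.64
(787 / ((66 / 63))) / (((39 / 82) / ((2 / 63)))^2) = 10583576 / 3162159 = 3.35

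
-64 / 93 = -0.69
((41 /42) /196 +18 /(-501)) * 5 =-212725 /1374744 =-0.15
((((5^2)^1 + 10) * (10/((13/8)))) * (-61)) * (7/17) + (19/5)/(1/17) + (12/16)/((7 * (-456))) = -25138563057/4702880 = -5345.35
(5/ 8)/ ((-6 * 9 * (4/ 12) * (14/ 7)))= -0.02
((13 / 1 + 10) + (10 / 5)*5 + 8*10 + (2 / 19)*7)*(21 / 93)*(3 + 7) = 151270 / 589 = 256.83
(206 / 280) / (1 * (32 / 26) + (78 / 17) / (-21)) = 22763 / 31320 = 0.73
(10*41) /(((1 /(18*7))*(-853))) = -51660 /853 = -60.56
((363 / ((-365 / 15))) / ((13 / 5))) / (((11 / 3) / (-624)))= 976.44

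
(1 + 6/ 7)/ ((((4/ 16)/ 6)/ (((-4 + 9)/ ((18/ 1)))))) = 260/ 21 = 12.38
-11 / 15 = -0.73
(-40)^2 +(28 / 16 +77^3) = 1832539 / 4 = 458134.75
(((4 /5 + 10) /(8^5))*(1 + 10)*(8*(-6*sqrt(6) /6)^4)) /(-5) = -2673 /12800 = -0.21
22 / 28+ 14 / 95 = 1241 / 1330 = 0.93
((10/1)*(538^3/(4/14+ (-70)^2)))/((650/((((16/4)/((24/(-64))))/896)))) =-19465109/3344445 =-5.82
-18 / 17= -1.06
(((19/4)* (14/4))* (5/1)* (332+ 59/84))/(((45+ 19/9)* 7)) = 7964895/94976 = 83.86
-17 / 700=-0.02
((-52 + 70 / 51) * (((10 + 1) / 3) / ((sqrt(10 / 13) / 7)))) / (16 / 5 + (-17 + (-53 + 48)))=99407 * sqrt(130) / 14382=78.81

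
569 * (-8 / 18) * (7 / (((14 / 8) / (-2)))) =18208 / 9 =2023.11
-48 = -48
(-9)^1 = -9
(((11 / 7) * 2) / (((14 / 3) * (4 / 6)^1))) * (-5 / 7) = -495 / 686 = -0.72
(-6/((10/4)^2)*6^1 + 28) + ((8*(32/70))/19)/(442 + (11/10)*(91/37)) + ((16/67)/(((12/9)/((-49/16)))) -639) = -90511243975151/146622485100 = -617.31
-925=-925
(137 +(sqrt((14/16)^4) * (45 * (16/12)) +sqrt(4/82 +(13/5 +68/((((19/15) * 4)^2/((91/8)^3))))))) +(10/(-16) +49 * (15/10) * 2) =sqrt(242431079346390)/249280 +5269/16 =391.77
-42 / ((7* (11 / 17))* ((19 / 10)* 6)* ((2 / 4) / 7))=-2380 / 209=-11.39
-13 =-13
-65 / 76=-0.86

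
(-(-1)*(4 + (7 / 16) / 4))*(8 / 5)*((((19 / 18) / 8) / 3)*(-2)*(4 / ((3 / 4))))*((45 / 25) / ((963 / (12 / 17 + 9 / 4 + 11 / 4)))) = -484709 / 14733900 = -0.03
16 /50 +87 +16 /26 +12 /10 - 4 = 27669 /325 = 85.14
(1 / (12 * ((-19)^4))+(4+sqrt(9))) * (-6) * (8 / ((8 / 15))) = -164204475 / 260642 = -630.00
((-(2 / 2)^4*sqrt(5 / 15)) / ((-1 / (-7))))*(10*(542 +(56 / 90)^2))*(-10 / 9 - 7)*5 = 1122497348*sqrt(3) / 2187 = 888990.60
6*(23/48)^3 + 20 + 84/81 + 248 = 14913173/55296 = 269.70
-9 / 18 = -0.50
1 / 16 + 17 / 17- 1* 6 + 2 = -47 / 16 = -2.94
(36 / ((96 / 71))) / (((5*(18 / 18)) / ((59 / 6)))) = 4189 / 80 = 52.36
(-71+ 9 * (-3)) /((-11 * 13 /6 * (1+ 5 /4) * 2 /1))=392 /429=0.91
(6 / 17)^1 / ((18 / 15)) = 5 / 17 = 0.29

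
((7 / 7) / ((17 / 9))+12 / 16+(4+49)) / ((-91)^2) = 3691 / 563108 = 0.01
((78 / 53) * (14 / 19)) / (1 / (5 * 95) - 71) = -6825 / 446843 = -0.02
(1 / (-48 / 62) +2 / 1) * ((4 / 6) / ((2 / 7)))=119 / 72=1.65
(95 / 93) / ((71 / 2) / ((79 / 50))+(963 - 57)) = 7505 / 6821457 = 0.00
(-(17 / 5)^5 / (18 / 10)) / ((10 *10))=-1419857 / 562500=-2.52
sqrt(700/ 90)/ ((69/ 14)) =14 * sqrt(70)/ 207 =0.57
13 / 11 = 1.18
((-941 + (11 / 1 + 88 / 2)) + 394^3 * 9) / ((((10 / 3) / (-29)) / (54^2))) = -13964881286124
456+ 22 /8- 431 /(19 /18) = 3833 /76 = 50.43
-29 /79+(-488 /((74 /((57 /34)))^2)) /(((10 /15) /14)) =-351742729 /62511278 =-5.63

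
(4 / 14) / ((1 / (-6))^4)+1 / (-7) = 2591 / 7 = 370.14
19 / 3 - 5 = 4 / 3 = 1.33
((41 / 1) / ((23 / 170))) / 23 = 6970 / 529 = 13.18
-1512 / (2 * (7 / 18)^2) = -34992 / 7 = -4998.86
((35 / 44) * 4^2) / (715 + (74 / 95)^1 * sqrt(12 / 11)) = 903402500 / 50751796163 - 1968400 * sqrt(33) / 558269757793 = 0.02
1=1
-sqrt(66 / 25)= -1.62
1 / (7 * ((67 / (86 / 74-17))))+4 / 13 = 61794 / 225589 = 0.27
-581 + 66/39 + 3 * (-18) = -8233/13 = -633.31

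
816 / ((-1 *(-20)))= 204 / 5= 40.80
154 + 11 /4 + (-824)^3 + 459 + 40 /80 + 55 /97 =-217076535587 /388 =-559475607.18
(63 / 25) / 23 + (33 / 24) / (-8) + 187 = 6879307 / 36800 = 186.94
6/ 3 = 2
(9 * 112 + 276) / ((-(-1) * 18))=71.33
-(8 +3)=-11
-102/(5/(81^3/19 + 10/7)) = -379468254/665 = -570628.95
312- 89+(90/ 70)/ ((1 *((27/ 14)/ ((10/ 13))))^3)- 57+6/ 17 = 13594748692/ 81682263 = 166.43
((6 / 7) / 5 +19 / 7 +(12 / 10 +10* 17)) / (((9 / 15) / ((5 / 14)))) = 10155 / 98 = 103.62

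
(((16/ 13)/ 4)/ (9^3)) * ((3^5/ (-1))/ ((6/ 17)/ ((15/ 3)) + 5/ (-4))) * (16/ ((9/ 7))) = 152320/ 140751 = 1.08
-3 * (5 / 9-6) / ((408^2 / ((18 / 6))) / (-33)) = -539 / 55488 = -0.01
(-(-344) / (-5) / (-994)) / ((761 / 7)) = 172 / 270155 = 0.00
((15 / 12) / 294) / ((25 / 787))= 787 / 5880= 0.13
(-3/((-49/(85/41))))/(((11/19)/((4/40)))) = 969/44198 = 0.02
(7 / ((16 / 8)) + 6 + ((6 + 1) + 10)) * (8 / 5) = 212 / 5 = 42.40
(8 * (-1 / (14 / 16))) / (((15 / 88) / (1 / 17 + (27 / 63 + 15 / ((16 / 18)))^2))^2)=-30842455701761209 / 1092875175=-28221389.24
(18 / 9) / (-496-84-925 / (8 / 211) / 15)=-48 / 52955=-0.00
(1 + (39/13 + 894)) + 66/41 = 36884/41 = 899.61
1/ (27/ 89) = 89/ 27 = 3.30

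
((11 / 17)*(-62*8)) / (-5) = 5456 / 85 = 64.19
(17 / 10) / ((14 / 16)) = 68 / 35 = 1.94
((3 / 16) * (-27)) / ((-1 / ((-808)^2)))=3305124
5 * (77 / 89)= 385 / 89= 4.33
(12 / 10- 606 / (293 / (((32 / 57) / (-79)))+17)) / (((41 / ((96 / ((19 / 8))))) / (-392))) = -469.44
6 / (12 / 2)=1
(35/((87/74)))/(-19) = -2590/1653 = -1.57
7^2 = 49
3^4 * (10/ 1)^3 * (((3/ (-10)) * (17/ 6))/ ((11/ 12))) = -826200/ 11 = -75109.09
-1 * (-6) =6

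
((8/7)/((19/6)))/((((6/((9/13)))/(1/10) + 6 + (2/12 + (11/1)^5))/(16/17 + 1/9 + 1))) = 10048/2186077243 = 0.00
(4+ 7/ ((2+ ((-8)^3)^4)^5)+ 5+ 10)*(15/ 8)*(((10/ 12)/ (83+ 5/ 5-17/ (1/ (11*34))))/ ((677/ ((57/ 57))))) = -727935382017225747419401150338381081749212422439803304975/ 104148347932544078407154915276125405236803916324655820043162624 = -0.00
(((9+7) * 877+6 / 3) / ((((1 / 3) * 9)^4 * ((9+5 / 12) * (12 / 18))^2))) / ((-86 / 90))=-2526120 / 549067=-4.60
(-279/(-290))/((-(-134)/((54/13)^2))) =203391/1641835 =0.12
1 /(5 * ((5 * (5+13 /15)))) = 3 /440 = 0.01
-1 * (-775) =775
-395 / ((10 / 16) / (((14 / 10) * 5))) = -4424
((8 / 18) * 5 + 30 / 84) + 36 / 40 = 1096 / 315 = 3.48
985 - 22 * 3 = 919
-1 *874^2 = -763876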